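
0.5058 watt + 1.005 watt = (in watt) 1.511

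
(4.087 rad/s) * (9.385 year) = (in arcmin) 4.158e+12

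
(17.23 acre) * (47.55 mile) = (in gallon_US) 1.41e+12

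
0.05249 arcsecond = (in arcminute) 0.0008748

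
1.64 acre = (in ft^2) 7.144e+04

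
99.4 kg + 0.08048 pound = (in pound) 219.2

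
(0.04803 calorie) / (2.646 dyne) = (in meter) 7595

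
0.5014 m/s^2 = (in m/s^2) 0.5014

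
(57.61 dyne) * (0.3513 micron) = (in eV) 1.263e+09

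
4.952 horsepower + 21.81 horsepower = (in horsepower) 26.76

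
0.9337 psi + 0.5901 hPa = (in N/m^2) 6497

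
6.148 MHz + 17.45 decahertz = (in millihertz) 6.148e+09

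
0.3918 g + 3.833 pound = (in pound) 3.834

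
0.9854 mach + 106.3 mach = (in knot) 7.101e+04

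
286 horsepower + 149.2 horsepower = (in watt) 3.245e+05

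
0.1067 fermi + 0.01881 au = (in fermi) 2.814e+24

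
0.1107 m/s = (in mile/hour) 0.2476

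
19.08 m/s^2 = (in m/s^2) 19.08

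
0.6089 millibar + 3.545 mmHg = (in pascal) 533.5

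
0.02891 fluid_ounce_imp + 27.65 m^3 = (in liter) 2.765e+04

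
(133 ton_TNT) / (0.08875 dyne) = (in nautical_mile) 3.386e+14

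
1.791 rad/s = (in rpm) 17.1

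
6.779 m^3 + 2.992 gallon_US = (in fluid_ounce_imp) 2.39e+05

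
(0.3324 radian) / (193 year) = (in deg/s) 3.129e-09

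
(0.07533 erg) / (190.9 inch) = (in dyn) 0.0001554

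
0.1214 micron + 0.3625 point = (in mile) 7.954e-08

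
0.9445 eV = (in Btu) 1.434e-22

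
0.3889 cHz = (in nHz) 3.889e+06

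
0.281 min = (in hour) 0.004683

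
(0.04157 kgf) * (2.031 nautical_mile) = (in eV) 9.571e+21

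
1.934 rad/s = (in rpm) 18.47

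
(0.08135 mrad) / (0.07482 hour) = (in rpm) 2.884e-06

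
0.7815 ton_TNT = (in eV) 2.041e+28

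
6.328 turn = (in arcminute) 1.367e+05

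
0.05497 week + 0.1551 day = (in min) 777.4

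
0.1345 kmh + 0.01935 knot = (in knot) 0.09197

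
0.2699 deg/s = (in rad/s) 0.004711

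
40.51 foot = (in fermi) 1.235e+16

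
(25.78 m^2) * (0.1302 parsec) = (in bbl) 6.515e+17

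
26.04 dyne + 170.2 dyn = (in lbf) 0.0004412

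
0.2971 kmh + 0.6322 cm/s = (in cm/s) 8.885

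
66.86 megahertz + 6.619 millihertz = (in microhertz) 6.686e+13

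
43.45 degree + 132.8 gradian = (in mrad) 2844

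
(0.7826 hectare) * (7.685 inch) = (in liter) 1.528e+06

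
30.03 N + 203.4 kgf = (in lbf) 455.2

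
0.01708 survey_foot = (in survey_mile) 3.235e-06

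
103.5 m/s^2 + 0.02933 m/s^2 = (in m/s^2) 103.5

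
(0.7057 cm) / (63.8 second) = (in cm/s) 0.01106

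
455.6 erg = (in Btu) 4.318e-08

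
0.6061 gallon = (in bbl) 0.01443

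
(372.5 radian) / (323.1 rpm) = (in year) 3.491e-07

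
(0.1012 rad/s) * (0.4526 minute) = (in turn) 0.4374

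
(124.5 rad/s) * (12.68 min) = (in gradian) 6.03e+06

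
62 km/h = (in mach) 0.05058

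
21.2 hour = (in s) 7.632e+04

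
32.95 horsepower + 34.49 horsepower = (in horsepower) 67.44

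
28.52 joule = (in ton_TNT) 6.816e-09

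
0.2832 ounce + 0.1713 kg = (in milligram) 1.793e+05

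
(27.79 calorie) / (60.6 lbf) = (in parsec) 1.398e-17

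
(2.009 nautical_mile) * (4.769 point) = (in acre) 0.001547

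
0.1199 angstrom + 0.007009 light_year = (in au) 443.3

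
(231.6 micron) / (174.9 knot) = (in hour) 7.15e-10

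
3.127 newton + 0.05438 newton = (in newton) 3.181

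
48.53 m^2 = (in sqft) 522.4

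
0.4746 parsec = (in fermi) 1.464e+31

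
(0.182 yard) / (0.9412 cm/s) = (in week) 2.924e-05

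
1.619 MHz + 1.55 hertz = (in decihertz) 1.619e+07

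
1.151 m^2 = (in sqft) 12.39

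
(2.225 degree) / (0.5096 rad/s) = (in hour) 2.117e-05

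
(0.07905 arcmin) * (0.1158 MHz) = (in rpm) 25.43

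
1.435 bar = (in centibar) 143.5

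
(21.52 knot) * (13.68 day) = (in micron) 1.309e+13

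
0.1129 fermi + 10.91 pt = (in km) 3.849e-06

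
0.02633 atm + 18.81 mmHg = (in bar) 0.05176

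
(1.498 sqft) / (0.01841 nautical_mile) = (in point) 11.57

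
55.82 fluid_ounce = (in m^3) 0.001651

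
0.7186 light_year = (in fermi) 6.798e+30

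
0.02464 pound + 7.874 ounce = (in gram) 234.4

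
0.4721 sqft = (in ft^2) 0.4721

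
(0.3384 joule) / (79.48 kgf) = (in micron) 434.2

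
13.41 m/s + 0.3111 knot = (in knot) 26.38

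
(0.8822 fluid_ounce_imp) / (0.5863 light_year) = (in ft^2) 4.864e-20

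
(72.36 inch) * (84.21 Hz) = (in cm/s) 1.548e+04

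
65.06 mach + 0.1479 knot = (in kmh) 7.975e+04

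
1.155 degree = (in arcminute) 69.3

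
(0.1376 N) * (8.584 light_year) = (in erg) 1.117e+23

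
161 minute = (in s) 9660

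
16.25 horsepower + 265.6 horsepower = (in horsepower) 281.9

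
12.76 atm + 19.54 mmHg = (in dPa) 1.296e+07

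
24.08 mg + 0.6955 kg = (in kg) 0.6955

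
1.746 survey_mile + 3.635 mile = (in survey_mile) 5.381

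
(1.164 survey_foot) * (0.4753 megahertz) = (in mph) 3.772e+05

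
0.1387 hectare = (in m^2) 1387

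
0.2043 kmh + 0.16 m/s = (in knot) 0.4213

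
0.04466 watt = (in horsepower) 5.989e-05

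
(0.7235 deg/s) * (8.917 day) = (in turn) 1548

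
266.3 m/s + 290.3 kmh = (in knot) 674.4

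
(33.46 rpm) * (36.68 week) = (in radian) 7.773e+07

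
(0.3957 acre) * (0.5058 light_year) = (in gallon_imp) 1.686e+21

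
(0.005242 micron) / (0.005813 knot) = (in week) 2.898e-12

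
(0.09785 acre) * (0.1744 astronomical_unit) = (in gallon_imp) 2.273e+15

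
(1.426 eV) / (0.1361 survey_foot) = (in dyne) 5.508e-13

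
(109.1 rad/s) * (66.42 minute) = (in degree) 2.491e+07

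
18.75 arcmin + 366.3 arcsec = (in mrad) 7.23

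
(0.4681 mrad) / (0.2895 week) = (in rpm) 2.553e-08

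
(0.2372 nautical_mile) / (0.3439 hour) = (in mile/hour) 0.7937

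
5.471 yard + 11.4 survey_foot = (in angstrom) 8.477e+10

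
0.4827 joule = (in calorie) 0.1154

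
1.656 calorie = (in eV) 4.325e+19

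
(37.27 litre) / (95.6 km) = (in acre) 9.633e-11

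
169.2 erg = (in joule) 1.692e-05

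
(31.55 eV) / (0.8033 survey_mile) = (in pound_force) 8.79e-22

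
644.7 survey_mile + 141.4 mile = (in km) 1265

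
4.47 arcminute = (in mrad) 1.3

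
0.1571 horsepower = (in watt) 117.1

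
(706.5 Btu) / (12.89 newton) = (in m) 5.783e+04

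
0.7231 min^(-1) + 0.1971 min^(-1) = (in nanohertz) 1.534e+07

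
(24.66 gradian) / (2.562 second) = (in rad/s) 0.1512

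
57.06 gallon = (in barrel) 1.359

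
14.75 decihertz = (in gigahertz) 1.475e-09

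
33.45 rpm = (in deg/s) 200.7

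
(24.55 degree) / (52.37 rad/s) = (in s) 0.008182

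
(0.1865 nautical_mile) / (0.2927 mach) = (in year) 1.099e-07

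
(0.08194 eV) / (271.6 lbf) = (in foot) 3.565e-23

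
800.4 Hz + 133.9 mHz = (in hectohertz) 8.005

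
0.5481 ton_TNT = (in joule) 2.293e+09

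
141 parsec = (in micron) 4.351e+24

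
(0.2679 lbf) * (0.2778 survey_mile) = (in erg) 5.328e+09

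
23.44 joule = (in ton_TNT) 5.602e-09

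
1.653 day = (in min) 2380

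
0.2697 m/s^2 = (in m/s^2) 0.2697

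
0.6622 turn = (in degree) 238.4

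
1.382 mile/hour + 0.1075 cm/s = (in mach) 0.001818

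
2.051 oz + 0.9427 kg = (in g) 1001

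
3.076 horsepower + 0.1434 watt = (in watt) 2294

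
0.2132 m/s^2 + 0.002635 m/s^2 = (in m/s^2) 0.2158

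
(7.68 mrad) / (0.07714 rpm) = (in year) 3.015e-08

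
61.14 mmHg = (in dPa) 8.151e+04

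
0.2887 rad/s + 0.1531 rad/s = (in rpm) 4.219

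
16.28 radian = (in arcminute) 5.597e+04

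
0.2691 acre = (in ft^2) 1.172e+04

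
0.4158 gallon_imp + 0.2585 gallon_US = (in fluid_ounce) 97.01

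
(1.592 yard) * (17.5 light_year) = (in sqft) 2.594e+18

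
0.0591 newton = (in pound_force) 0.01329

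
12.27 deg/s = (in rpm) 2.045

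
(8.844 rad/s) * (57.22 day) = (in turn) 6.959e+06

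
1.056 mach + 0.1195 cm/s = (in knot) 698.9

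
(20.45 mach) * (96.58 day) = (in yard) 6.354e+10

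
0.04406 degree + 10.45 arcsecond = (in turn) 0.0001305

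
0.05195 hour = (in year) 5.93e-06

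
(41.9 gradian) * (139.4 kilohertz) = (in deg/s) 5.257e+06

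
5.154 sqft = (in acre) 0.0001183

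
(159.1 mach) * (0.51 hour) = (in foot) 3.263e+08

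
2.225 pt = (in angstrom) 7.849e+06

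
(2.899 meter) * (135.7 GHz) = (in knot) 7.647e+11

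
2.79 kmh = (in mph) 1.734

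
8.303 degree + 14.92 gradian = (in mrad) 379.3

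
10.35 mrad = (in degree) 0.593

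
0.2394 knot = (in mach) 0.0003617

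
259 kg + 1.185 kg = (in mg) 2.602e+08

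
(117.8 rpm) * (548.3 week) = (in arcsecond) 8.438e+14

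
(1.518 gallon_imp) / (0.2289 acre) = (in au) 4.98e-17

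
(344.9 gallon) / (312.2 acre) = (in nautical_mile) 5.58e-10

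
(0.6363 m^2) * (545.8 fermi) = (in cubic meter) 3.473e-13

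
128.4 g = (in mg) 1.284e+05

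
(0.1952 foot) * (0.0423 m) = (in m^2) 0.002517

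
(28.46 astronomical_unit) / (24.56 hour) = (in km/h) 1.734e+08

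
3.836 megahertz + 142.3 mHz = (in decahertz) 3.836e+05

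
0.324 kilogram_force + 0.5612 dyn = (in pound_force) 0.7143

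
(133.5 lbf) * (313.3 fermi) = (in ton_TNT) 4.447e-20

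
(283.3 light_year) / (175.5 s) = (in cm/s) 1.527e+18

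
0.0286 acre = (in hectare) 0.01157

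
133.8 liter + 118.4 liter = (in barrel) 1.586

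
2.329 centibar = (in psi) 0.3378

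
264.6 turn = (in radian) 1663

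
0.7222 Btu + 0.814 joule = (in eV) 4.761e+21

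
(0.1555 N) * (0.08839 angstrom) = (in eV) 8.579e+06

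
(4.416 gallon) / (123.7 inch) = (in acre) 1.315e-06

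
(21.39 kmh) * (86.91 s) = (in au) 3.452e-09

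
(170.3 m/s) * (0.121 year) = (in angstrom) 6.498e+18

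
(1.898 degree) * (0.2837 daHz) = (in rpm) 0.8974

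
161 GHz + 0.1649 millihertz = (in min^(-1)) 9.66e+12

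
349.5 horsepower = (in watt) 2.606e+05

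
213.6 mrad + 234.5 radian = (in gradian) 1.494e+04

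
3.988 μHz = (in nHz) 3988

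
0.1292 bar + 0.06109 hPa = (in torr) 96.95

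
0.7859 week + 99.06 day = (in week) 14.94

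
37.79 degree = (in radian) 0.6596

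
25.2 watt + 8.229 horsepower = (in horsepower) 8.263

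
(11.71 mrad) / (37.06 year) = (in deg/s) 5.741e-10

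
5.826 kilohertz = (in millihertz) 5.826e+06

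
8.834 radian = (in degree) 506.2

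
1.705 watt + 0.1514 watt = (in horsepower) 0.002489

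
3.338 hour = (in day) 0.1391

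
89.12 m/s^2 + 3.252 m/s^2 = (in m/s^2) 92.37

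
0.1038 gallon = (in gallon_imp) 0.08643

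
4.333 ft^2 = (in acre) 9.947e-05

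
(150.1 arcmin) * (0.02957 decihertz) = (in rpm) 0.001233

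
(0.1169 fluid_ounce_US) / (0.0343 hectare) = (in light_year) 1.065e-24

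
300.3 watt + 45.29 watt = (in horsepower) 0.4634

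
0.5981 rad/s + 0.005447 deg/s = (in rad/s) 0.5982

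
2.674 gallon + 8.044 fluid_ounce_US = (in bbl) 0.06516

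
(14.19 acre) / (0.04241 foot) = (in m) 4.442e+06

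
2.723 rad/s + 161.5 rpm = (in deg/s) 1125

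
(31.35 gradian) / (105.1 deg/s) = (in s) 0.2685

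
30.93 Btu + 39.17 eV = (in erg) 3.263e+11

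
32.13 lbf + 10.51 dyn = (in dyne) 1.429e+07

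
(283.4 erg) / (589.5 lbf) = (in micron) 0.01081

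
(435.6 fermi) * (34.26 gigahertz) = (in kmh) 0.05373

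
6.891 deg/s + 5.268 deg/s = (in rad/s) 0.2122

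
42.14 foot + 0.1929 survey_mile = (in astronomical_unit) 2.161e-09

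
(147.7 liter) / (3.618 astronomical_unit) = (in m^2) 2.729e-13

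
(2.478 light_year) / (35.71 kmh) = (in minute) 3.939e+13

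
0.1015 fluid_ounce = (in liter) 0.003002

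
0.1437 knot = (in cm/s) 7.393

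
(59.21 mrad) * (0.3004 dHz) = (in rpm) 0.01699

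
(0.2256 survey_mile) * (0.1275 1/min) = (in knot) 1.5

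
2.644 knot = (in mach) 0.003995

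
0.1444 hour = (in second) 519.8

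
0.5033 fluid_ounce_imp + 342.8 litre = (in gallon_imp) 75.41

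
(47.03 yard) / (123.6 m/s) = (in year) 1.103e-08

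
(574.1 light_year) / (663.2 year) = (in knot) 5.048e+08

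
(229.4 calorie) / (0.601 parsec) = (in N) 5.176e-14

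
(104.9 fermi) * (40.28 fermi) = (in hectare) 4.225e-31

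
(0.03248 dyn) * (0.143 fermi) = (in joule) 4.645e-23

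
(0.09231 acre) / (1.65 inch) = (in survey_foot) 2.924e+04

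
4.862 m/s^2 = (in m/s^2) 4.862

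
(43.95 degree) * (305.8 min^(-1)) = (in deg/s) 224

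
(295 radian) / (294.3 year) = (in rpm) 3.035e-07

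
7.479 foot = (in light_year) 2.41e-16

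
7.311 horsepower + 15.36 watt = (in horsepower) 7.332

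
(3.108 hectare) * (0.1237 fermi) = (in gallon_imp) 8.457e-10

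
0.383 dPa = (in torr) 0.0002873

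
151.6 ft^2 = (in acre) 0.00348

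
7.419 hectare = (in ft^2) 7.986e+05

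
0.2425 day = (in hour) 5.82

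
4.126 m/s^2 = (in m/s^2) 4.126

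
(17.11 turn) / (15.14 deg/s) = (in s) 406.8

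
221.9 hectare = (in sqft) 2.389e+07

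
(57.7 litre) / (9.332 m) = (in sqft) 0.06655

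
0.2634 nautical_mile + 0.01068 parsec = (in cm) 3.296e+16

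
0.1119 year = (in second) 3.529e+06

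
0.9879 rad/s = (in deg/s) 56.6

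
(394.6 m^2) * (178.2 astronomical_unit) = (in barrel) 6.616e+16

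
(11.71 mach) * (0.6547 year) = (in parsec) 2.668e-06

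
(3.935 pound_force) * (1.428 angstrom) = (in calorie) 5.974e-10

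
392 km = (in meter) 3.92e+05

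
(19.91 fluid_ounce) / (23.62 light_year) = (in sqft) 2.836e-20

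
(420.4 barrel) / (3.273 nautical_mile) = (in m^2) 0.01103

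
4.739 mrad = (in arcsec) 977.5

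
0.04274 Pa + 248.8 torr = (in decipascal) 3.317e+05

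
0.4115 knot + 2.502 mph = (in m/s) 1.33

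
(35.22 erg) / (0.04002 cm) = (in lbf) 0.001978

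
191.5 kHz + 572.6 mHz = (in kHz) 191.5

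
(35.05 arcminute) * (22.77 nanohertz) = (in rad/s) 2.322e-10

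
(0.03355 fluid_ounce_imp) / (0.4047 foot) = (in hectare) 7.728e-10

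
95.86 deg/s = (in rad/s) 1.673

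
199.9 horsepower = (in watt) 1.491e+05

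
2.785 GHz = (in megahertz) 2785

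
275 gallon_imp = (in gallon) 330.3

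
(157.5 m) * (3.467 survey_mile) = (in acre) 217.2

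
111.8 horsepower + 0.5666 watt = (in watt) 8.337e+04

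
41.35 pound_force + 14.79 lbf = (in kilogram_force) 25.46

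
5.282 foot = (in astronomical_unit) 1.076e-11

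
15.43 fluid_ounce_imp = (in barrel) 0.002758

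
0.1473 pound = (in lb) 0.1473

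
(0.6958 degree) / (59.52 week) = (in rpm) 3.222e-09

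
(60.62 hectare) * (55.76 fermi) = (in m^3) 3.38e-08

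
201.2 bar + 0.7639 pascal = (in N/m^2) 2.012e+07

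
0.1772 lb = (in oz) 2.835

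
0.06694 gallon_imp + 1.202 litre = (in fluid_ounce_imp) 53.01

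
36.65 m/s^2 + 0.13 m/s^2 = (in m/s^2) 36.78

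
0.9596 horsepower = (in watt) 715.6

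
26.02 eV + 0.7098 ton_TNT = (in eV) 1.854e+28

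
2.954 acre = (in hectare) 1.195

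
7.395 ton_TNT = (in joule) 3.094e+10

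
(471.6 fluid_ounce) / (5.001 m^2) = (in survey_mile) 1.733e-06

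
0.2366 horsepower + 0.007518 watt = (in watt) 176.4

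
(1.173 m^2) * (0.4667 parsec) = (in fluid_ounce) 5.712e+20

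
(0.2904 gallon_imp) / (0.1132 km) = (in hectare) 1.166e-09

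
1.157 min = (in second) 69.42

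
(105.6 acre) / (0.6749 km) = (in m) 633.2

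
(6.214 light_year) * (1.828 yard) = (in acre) 2.428e+13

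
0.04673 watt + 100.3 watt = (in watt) 100.3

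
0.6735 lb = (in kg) 0.3055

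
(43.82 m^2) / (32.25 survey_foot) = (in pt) 1.264e+04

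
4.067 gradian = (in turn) 0.01017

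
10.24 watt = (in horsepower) 0.01373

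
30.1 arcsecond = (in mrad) 0.1459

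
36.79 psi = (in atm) 2.503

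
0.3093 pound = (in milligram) 1.403e+05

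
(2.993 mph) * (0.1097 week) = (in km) 88.77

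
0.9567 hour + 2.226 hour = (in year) 0.0003633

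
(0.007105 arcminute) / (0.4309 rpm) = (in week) 7.573e-11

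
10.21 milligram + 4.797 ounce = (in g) 136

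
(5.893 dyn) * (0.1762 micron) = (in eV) 6.481e+07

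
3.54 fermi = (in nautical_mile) 1.911e-18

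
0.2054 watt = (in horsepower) 0.0002754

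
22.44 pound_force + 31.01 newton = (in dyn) 1.308e+07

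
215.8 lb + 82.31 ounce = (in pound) 220.9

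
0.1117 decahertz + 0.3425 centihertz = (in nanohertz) 1.12e+09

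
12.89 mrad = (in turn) 0.002052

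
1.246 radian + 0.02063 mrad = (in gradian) 79.32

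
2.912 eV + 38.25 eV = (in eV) 41.16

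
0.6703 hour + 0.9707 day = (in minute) 1438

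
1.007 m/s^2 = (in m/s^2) 1.007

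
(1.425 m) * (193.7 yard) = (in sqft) 2717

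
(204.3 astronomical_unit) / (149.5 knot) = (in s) 3.974e+11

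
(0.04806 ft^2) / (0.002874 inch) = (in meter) 61.16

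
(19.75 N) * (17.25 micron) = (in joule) 0.0003407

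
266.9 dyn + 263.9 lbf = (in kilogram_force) 119.7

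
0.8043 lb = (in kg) 0.3648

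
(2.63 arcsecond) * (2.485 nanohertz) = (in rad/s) 3.169e-14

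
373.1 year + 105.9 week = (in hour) 3.286e+06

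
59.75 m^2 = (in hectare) 0.005975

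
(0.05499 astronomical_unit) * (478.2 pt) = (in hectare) 1.388e+05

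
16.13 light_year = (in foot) 5.007e+17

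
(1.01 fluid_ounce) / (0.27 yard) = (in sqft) 0.001302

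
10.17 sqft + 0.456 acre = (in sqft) 1.987e+04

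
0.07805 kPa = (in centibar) 0.07805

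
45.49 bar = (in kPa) 4549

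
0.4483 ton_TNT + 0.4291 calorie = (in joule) 1.876e+09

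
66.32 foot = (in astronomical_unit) 1.351e-10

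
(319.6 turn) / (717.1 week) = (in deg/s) 0.0002653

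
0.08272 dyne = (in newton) 8.272e-07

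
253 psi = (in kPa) 1744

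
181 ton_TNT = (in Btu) 7.178e+08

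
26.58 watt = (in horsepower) 0.03564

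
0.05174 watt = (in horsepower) 6.938e-05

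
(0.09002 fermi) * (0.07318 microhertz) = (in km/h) 2.372e-23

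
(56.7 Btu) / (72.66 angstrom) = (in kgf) 8.395e+11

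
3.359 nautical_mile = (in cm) 6.221e+05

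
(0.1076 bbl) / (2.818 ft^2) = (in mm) 65.34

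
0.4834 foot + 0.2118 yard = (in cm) 34.1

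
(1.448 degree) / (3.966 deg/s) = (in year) 1.158e-08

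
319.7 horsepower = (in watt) 2.384e+05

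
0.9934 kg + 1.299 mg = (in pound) 2.19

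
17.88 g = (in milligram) 1.788e+04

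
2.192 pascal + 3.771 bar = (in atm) 3.722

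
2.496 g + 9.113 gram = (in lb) 0.02559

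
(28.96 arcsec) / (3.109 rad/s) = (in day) 5.227e-10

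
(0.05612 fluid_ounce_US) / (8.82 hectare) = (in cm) 1.882e-09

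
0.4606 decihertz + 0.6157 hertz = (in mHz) 661.8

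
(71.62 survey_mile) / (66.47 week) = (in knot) 0.005573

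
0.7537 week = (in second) 4.558e+05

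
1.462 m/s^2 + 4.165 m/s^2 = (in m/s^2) 5.627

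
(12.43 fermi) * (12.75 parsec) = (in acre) 1.208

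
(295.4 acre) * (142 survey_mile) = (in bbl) 1.718e+12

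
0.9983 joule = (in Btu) 0.0009462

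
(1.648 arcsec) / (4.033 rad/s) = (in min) 3.302e-08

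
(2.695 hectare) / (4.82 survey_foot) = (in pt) 5.2e+07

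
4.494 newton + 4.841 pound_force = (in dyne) 2.603e+06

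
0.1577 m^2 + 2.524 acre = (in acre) 2.524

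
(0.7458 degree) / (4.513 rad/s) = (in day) 3.338e-08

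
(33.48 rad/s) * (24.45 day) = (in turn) 1.126e+07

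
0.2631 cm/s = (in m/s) 0.002631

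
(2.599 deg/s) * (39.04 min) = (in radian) 106.3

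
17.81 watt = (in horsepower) 0.02388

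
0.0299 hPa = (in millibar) 0.0299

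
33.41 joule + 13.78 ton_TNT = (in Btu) 5.465e+07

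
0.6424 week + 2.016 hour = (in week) 0.6544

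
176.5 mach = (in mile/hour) 1.344e+05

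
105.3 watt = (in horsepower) 0.1412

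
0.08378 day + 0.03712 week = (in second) 2.969e+04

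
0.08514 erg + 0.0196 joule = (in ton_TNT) 4.685e-12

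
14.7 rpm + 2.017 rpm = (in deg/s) 100.3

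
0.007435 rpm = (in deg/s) 0.04461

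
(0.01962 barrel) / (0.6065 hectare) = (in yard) 5.625e-07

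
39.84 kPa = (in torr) 298.8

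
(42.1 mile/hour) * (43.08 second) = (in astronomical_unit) 5.42e-09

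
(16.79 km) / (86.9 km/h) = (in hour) 0.1932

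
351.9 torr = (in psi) 6.805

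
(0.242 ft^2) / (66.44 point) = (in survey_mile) 0.000596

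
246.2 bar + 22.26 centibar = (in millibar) 2.464e+05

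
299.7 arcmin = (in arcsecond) 1.798e+04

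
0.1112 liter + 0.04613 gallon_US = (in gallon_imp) 0.06287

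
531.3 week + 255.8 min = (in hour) 8.926e+04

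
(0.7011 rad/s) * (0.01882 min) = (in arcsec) 1.633e+05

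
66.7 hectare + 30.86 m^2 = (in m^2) 6.67e+05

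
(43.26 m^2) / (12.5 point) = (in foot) 3.219e+04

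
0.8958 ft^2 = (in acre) 2.056e-05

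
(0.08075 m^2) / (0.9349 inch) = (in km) 0.003401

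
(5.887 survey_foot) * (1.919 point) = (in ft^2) 0.01308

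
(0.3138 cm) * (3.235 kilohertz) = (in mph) 22.71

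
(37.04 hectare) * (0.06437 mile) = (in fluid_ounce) 1.297e+12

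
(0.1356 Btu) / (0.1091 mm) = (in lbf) 2.948e+05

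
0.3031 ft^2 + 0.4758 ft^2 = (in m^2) 0.07236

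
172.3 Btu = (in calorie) 4.345e+04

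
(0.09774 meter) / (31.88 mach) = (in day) 1.042e-10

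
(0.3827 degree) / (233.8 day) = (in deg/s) 1.895e-08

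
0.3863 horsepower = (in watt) 288.1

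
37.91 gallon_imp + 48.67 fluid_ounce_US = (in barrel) 1.093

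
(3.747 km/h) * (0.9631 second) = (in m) 1.002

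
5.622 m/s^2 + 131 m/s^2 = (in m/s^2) 136.6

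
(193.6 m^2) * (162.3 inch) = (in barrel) 5020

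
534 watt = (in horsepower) 0.7161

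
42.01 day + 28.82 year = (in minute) 1.521e+07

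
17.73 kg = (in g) 1.773e+04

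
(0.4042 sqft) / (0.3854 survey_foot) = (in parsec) 1.036e-17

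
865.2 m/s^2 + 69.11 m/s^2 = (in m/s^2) 934.3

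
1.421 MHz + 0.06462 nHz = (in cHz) 1.421e+08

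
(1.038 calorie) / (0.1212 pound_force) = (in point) 2.283e+04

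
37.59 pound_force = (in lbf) 37.59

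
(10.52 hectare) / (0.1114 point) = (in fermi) 2.677e+24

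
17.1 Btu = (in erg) 1.804e+11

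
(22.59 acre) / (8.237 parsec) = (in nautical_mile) 1.942e-16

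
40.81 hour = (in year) 0.004659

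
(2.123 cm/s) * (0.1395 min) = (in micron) 1.777e+05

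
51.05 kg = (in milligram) 5.105e+07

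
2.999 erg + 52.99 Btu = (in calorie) 1.336e+04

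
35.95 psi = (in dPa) 2.479e+06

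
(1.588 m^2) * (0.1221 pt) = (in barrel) 0.0004302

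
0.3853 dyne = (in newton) 3.853e-06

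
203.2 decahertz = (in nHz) 2.032e+12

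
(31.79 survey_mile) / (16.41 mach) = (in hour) 0.002543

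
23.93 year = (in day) 8734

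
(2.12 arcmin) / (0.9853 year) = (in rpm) 1.895e-10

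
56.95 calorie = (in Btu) 0.2258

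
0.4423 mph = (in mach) 0.0005807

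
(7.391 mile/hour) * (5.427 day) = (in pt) 4.392e+09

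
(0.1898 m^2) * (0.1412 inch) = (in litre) 0.6807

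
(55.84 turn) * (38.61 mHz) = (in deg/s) 776.2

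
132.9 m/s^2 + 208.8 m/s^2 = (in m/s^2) 341.7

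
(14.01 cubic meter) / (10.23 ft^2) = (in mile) 0.00916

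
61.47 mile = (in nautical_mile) 53.42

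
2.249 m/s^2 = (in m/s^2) 2.249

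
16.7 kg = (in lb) 36.82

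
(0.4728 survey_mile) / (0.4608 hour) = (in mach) 0.001347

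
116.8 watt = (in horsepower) 0.1566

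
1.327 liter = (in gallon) 0.3506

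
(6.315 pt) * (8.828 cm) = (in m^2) 0.0001967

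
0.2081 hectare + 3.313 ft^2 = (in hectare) 0.2081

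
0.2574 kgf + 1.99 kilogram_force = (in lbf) 4.955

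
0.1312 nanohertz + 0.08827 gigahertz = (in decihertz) 8.827e+08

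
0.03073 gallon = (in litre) 0.1163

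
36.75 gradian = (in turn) 0.09188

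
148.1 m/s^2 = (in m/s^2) 148.1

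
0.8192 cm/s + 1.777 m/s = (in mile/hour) 3.993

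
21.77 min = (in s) 1306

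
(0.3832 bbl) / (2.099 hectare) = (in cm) 0.0002903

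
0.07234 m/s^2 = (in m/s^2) 0.07234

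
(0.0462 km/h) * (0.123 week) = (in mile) 0.5932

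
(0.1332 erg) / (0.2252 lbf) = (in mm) 1.33e-05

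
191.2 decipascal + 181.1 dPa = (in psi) 0.0054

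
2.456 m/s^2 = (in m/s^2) 2.456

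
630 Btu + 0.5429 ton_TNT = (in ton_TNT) 0.5431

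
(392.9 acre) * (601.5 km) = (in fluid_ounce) 3.234e+16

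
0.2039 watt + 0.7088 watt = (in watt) 0.9127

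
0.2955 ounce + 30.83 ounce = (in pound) 1.945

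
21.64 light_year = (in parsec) 6.635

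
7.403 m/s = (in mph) 16.56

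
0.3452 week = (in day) 2.416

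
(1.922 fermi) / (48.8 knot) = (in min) 1.276e-18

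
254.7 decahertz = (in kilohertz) 2.547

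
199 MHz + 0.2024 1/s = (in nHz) 1.99e+17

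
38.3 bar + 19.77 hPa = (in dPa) 3.832e+07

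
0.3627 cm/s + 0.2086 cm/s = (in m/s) 0.005713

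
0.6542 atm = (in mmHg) 497.2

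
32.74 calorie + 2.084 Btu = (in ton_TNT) 5.583e-07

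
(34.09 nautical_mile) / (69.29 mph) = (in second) 2038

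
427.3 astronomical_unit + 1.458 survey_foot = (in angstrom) 6.392e+23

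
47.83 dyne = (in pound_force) 0.0001075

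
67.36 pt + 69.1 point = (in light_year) 5.088e-18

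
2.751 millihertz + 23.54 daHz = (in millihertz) 2.354e+05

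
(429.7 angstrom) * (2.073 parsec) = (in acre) 6.792e+05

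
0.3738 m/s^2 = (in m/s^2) 0.3738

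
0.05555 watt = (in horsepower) 7.449e-05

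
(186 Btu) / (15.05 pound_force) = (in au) 1.959e-08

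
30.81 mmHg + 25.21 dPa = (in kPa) 4.11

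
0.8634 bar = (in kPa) 86.34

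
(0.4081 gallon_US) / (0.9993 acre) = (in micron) 0.382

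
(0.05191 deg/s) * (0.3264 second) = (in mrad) 0.2957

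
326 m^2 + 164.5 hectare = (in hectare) 164.5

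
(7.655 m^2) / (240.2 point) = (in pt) 2.561e+05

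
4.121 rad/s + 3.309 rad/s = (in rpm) 70.95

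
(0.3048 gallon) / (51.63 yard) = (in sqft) 0.0002631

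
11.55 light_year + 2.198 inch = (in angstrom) 1.093e+27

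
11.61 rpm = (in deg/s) 69.66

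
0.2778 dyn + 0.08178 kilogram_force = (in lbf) 0.1803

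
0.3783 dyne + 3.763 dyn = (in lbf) 9.31e-06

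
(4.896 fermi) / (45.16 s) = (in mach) 3.184e-19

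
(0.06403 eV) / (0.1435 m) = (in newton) 7.149e-20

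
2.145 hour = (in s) 7722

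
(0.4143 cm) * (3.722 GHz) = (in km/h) 5.551e+07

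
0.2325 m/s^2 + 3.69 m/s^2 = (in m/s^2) 3.922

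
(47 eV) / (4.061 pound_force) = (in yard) 4.559e-19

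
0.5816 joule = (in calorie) 0.139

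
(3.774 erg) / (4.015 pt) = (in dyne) 26.64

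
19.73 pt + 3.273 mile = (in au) 3.521e-08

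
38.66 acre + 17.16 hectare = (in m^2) 3.281e+05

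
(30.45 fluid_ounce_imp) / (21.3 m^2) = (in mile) 2.524e-08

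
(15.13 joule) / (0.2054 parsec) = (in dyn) 2.387e-10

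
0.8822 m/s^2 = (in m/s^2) 0.8822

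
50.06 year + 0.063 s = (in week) 2610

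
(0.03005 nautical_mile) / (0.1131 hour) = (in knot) 0.2657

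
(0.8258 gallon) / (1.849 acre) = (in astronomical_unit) 2.793e-18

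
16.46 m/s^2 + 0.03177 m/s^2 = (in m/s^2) 16.49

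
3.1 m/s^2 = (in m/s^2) 3.1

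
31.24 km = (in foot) 1.025e+05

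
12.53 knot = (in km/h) 23.21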